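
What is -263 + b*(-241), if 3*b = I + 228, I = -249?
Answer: 1424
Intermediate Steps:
b = -7 (b = (-249 + 228)/3 = (⅓)*(-21) = -7)
-263 + b*(-241) = -263 - 7*(-241) = -263 + 1687 = 1424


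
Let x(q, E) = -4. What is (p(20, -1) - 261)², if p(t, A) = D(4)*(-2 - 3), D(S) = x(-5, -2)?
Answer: 58081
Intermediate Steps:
D(S) = -4
p(t, A) = 20 (p(t, A) = -4*(-2 - 3) = -4*(-5) = 20)
(p(20, -1) - 261)² = (20 - 261)² = (-241)² = 58081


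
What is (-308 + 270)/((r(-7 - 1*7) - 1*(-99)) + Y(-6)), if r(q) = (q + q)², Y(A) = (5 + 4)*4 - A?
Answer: -38/925 ≈ -0.041081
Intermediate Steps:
Y(A) = 36 - A (Y(A) = 9*4 - A = 36 - A)
r(q) = 4*q² (r(q) = (2*q)² = 4*q²)
(-308 + 270)/((r(-7 - 1*7) - 1*(-99)) + Y(-6)) = (-308 + 270)/((4*(-7 - 1*7)² - 1*(-99)) + (36 - 1*(-6))) = -38/((4*(-7 - 7)² + 99) + (36 + 6)) = -38/((4*(-14)² + 99) + 42) = -38/((4*196 + 99) + 42) = -38/((784 + 99) + 42) = -38/(883 + 42) = -38/925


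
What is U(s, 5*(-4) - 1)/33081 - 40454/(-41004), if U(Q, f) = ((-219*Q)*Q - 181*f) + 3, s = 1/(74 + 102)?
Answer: 3857125583197/3501458180352 ≈ 1.1016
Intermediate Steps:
s = 1/176 ≈ 0.0056818
U(Q, f) = 3 - 219*Q² - 181*f (U(Q, f) = (-219*Q² - 181*f) + 3 = 3 - 219*Q² - 181*f)
U(s, 5*(-4) - 1)/33081 - 40454/(-41004) = (3 - 219*(1/176)² - 181*(5*(-4) - 1))/33081 - 40454/(-41004) = (3 - 219*1/30976 - 181*(-20 - 1))*(1/33081) - 40454*(-1/41004) = (3 - 219/30976 - 181*(-21))*(1/33081) + 20227/20502 = (3 - 219/30976 + 3801)*(1/33081) + 20227/20502 = (117832485/30976)*(1/33081) + 20227/20502 = 39277495/341572352 + 20227/20502 = 3857125583197/3501458180352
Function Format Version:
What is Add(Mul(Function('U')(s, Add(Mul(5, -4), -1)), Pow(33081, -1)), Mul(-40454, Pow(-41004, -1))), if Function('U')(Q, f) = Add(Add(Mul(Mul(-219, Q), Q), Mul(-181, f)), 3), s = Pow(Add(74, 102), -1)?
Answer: Rational(3857125583197, 3501458180352) ≈ 1.1016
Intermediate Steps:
s = Rational(1, 176) (s = Pow(176, -1) = Rational(1, 176) ≈ 0.0056818)
Function('U')(Q, f) = Add(3, Mul(-219, Pow(Q, 2)), Mul(-181, f)) (Function('U')(Q, f) = Add(Add(Mul(-219, Pow(Q, 2)), Mul(-181, f)), 3) = Add(3, Mul(-219, Pow(Q, 2)), Mul(-181, f)))
Add(Mul(Function('U')(s, Add(Mul(5, -4), -1)), Pow(33081, -1)), Mul(-40454, Pow(-41004, -1))) = Add(Mul(Add(3, Mul(-219, Pow(Rational(1, 176), 2)), Mul(-181, Add(Mul(5, -4), -1))), Pow(33081, -1)), Mul(-40454, Pow(-41004, -1))) = Add(Mul(Add(3, Mul(-219, Rational(1, 30976)), Mul(-181, Add(-20, -1))), Rational(1, 33081)), Mul(-40454, Rational(-1, 41004))) = Add(Mul(Add(3, Rational(-219, 30976), Mul(-181, -21)), Rational(1, 33081)), Rational(20227, 20502)) = Add(Mul(Add(3, Rational(-219, 30976), 3801), Rational(1, 33081)), Rational(20227, 20502)) = Add(Mul(Rational(117832485, 30976), Rational(1, 33081)), Rational(20227, 20502)) = Add(Rational(39277495, 341572352), Rational(20227, 20502)) = Rational(3857125583197, 3501458180352)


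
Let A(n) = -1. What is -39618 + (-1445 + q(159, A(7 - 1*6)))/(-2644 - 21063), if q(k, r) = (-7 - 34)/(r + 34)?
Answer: -30994341832/782331 ≈ -39618.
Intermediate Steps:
q(k, r) = -41/(34 + r)
-39618 + (-1445 + q(159, A(7 - 1*6)))/(-2644 - 21063) = -39618 + (-1445 - 41/(34 - 1))/(-2644 - 21063) = -39618 + (-1445 - 41/33)/(-23707) = -39618 + (-1445 - 41*1/33)*(-1/23707) = -39618 + (-1445 - 41/33)*(-1/23707) = -39618 - 47726/33*(-1/23707) = -39618 + 47726/782331 = -30994341832/782331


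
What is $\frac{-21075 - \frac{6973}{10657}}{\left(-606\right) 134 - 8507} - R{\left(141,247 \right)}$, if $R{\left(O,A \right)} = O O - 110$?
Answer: $- \frac{18901842457669}{956050127} \approx -19771.0$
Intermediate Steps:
$R{\left(O,A \right)} = -110 + O^{2}$ ($R{\left(O,A \right)} = O^{2} - 110 = -110 + O^{2}$)
$\frac{-21075 - \frac{6973}{10657}}{\left(-606\right) 134 - 8507} - R{\left(141,247 \right)} = \frac{-21075 - \frac{6973}{10657}}{\left(-606\right) 134 - 8507} - \left(-110 + 141^{2}\right) = \frac{-21075 - \frac{6973}{10657}}{-81204 - 8507} - \left(-110 + 19881\right) = \frac{-21075 - \frac{6973}{10657}}{-89711} - 19771 = \left(- \frac{224603248}{10657}\right) \left(- \frac{1}{89711}\right) - 19771 = \frac{224603248}{956050127} - 19771 = - \frac{18901842457669}{956050127}$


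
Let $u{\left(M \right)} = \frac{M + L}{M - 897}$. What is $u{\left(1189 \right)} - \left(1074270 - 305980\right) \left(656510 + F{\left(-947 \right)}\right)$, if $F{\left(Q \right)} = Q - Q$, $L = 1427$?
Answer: $- \frac{36820474956046}{73} \approx -5.0439 \cdot 10^{11}$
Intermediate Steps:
$F{\left(Q \right)} = 0$
$u{\left(M \right)} = \frac{1427 + M}{-897 + M}$ ($u{\left(M \right)} = \frac{M + 1427}{M - 897} = \frac{1427 + M}{-897 + M}$)
$u{\left(1189 \right)} - \left(1074270 - 305980\right) \left(656510 + F{\left(-947 \right)}\right) = \frac{1427 + 1189}{-897 + 1189} - \left(1074270 - 305980\right) \left(656510 + 0\right) = \frac{1}{292} \cdot 2616 - 768290 \cdot 656510 = \frac{1}{292} \cdot 2616 - 504390067900 = \frac{654}{73} - 504390067900 = - \frac{36820474956046}{73}$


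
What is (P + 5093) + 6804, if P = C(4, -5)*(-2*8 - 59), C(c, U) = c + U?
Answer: 11972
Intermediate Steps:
C(c, U) = U + c
P = 75 (P = (-5 + 4)*(-2*8 - 59) = -(-16 - 59) = -1*(-75) = 75)
(P + 5093) + 6804 = (75 + 5093) + 6804 = 5168 + 6804 = 11972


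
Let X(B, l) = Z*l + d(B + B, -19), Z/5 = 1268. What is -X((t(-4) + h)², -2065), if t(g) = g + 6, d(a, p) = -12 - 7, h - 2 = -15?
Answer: 13092119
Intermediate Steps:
h = -13 (h = 2 - 15 = -13)
Z = 6340 (Z = 5*1268 = 6340)
d(a, p) = -19
t(g) = 6 + g
X(B, l) = -19 + 6340*l (X(B, l) = 6340*l - 19 = -19 + 6340*l)
-X((t(-4) + h)², -2065) = -(-19 + 6340*(-2065)) = -(-19 - 13092100) = -1*(-13092119) = 13092119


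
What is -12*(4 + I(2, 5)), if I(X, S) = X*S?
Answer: -168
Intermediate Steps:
I(X, S) = S*X
-12*(4 + I(2, 5)) = -12*(4 + 5*2) = -12*(4 + 10) = -12*14 = -168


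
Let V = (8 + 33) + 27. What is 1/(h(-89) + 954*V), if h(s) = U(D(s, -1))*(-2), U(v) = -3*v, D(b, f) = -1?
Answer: 1/64866 ≈ 1.5416e-5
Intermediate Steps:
h(s) = -6 (h(s) = -3*(-1)*(-2) = 3*(-2) = -6)
V = 68 (V = 41 + 27 = 68)
1/(h(-89) + 954*V) = 1/(-6 + 954*68) = 1/(-6 + 64872) = 1/64866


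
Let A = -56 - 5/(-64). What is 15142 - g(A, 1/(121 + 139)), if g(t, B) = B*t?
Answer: 251966459/16640 ≈ 15142.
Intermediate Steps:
A = -3579/64 (A = -56 - 5*(-1/64) = -56 + 5/64 = -3579/64 ≈ -55.922)
15142 - g(A, 1/(121 + 139)) = 15142 - (-3579)/((121 + 139)*64) = 15142 - (-3579)/(260*64) = 15142 - 1*(-3579/16640) = 15142 + 3579/16640 = 251966459/16640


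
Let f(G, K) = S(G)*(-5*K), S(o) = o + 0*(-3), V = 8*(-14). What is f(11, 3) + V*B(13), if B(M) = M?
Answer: -1621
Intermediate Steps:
V = -112
S(o) = o (S(o) = o + 0 = o)
f(G, K) = -5*G*K (f(G, K) = G*(-5*K) = -5*G*K)
f(11, 3) + V*B(13) = -5*11*3 - 112*13 = -165 - 1456 = -1621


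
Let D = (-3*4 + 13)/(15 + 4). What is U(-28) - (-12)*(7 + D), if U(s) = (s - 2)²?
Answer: 18708/19 ≈ 984.63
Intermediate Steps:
U(s) = (-2 + s)²
D = 1/19 (D = (-12 + 13)/19 = 1*(1/19) = 1/19 ≈ 0.052632)
U(-28) - (-12)*(7 + D) = (-2 - 28)² - (-12)*(7 + 1/19) = (-30)² - (-12)*134/19 = 900 - 1*(-1608/19) = 900 + 1608/19 = 18708/19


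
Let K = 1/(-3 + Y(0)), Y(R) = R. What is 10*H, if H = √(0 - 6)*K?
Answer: -10*I*√6/3 ≈ -8.165*I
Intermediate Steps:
K = -⅓ (K = 1/(-3 + 0) = 1/(-3) = -⅓ ≈ -0.33333)
H = -I*√6/3 (H = √(0 - 6)*(-⅓) = √(-6)*(-⅓) = (I*√6)*(-⅓) = -I*√6/3 ≈ -0.8165*I)
10*H = 10*(-I*√6/3) = -10*I*√6/3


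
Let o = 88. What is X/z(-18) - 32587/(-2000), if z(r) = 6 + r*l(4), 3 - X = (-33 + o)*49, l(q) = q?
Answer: 3767371/66000 ≈ 57.081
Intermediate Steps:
X = -2692 (X = 3 - (-33 + 88)*49 = 3 - 55*49 = 3 - 1*2695 = 3 - 2695 = -2692)
z(r) = 6 + 4*r (z(r) = 6 + r*4 = 6 + 4*r)
X/z(-18) - 32587/(-2000) = -2692/(6 + 4*(-18)) - 32587/(-2000) = -2692/(6 - 72) - 32587*(-1/2000) = -2692/(-66) + 32587/2000 = -2692*(-1/66) + 32587/2000 = 1346/33 + 32587/2000 = 3767371/66000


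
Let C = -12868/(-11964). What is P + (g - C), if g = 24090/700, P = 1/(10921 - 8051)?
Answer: 4088404/122631 ≈ 33.339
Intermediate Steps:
C = 3217/2991 (C = -12868*(-1/11964) = 3217/2991 ≈ 1.0756)
P = 1/2870 ≈ 0.00034843
g = 2409/70 (g = 24090*(1/700) = 2409/70 ≈ 34.414)
P + (g - C) = 1/2870 + (2409/70 - 1*3217/2991) = 1/2870 + (2409/70 - 3217/2991) = 1/2870 + 6980129/209370 = 4088404/122631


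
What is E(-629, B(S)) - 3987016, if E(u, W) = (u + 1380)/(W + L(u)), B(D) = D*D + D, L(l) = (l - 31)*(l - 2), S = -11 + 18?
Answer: -1660655955505/416516 ≈ -3.9870e+6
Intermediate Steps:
S = 7
L(l) = (-31 + l)*(-2 + l)
B(D) = D + D**2 (B(D) = D**2 + D = D + D**2)
E(u, W) = (1380 + u)/(62 + W + u**2 - 33*u) (E(u, W) = (u + 1380)/(W + (62 + u**2 - 33*u)) = (1380 + u)/(62 + W + u**2 - 33*u))
E(-629, B(S)) - 3987016 = (1380 - 629)/(62 + 7*(1 + 7) + (-629)**2 - 33*(-629)) - 3987016 = 751/(62 + 7*8 + 395641 + 20757) - 3987016 = 751/(62 + 56 + 395641 + 20757) - 3987016 = 751/416516 - 3987016 = -1660655955505/416516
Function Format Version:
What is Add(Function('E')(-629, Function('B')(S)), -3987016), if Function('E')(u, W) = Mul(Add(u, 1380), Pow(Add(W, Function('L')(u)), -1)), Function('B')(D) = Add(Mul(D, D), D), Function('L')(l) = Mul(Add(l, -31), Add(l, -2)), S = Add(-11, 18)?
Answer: Rational(-1660655955505, 416516) ≈ -3.9870e+6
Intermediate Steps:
S = 7
Function('L')(l) = Mul(Add(-31, l), Add(-2, l))
Function('B')(D) = Add(D, Pow(D, 2)) (Function('B')(D) = Add(Pow(D, 2), D) = Add(D, Pow(D, 2)))
Function('E')(u, W) = Mul(Pow(Add(62, W, Pow(u, 2), Mul(-33, u)), -1), Add(1380, u)) (Function('E')(u, W) = Mul(Add(u, 1380), Pow(Add(W, Add(62, Pow(u, 2), Mul(-33, u))), -1)) = Mul(Add(1380, u), Pow(Add(62, W, Pow(u, 2), Mul(-33, u)), -1)) = Mul(Pow(Add(62, W, Pow(u, 2), Mul(-33, u)), -1), Add(1380, u)))
Add(Function('E')(-629, Function('B')(S)), -3987016) = Add(Mul(Pow(Add(62, Mul(7, Add(1, 7)), Pow(-629, 2), Mul(-33, -629)), -1), Add(1380, -629)), -3987016) = Add(Mul(Pow(Add(62, Mul(7, 8), 395641, 20757), -1), 751), -3987016) = Add(Mul(Pow(Add(62, 56, 395641, 20757), -1), 751), -3987016) = Add(Mul(Pow(416516, -1), 751), -3987016) = Add(Mul(Rational(1, 416516), 751), -3987016) = Add(Rational(751, 416516), -3987016) = Rational(-1660655955505, 416516)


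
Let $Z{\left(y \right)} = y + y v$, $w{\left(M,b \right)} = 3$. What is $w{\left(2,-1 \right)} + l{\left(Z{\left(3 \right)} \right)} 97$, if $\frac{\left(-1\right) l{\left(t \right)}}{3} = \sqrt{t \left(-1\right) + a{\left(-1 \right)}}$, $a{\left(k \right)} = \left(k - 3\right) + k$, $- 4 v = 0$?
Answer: $3 - 582 i \sqrt{2} \approx 3.0 - 823.07 i$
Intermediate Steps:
$v = 0$ ($v = \left(- \frac{1}{4}\right) 0 = 0$)
$Z{\left(y \right)} = y$ ($Z{\left(y \right)} = y + y 0 = y + 0 = y$)
$a{\left(k \right)} = -3 + 2 k$ ($a{\left(k \right)} = \left(-3 + k\right) + k = -3 + 2 k$)
$l{\left(t \right)} = - 3 \sqrt{-5 - t}$ ($l{\left(t \right)} = - 3 \sqrt{t \left(-1\right) + \left(-3 + 2 \left(-1\right)\right)} = - 3 \sqrt{- t - 5} = - 3 \sqrt{-5 - t}$)
$w{\left(2,-1 \right)} + l{\left(Z{\left(3 \right)} \right)} 97 = 3 + - 3 \sqrt{-5 - 3} \cdot 97 = 3 + - 3 \sqrt{-8} \cdot 97 = 3 + - 3 \cdot 2 i \sqrt{2} \cdot 97 = 3 + - 6 i \sqrt{2} \cdot 97 = 3 - 582 i \sqrt{2}$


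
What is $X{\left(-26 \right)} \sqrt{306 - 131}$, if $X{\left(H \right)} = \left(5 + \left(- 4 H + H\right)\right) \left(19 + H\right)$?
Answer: $- 2905 \sqrt{7} \approx -7685.9$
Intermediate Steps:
$X{\left(H \right)} = \left(5 - 3 H\right) \left(19 + H\right)$
$X{\left(-26 \right)} \sqrt{306 - 131} = \left(95 - -1352 - 3 \left(-26\right)^{2}\right) \sqrt{306 - 131} = \left(95 + 1352 - 2028\right) \sqrt{175} = \left(95 + 1352 - 2028\right) 5 \sqrt{7} = - 581 \cdot 5 \sqrt{7} = - 2905 \sqrt{7}$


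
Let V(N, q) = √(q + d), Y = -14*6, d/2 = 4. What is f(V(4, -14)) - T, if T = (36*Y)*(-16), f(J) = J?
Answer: -48384 + I*√6 ≈ -48384.0 + 2.4495*I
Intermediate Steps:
d = 8 (d = 2*4 = 8)
Y = -84
V(N, q) = √(8 + q) (V(N, q) = √(q + 8) = √(8 + q))
T = 48384 (T = (36*(-84))*(-16) = -3024*(-16) = 48384)
f(V(4, -14)) - T = √(8 - 14) - 1*48384 = √(-6) - 48384 = I*√6 - 48384 = -48384 + I*√6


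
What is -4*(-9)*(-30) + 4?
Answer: -1076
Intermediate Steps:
-4*(-9)*(-30) + 4 = 36*(-30) + 4 = -1080 + 4 = -1076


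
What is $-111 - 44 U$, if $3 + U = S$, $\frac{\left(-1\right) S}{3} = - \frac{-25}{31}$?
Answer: $\frac{3951}{31} \approx 127.45$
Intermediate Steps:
$S = - \frac{75}{31}$ ($S = - 3 \left(- \frac{-25}{31}\right) = - 3 \left(\left(-1\right) \left(- \frac{25}{31}\right)\right) = \left(-3\right) \frac{25}{31} = - \frac{75}{31} \approx -2.4194$)
$U = - \frac{168}{31}$ ($U = -3 - \frac{75}{31} = - \frac{168}{31} \approx -5.4194$)
$-111 - 44 U = -111 - - \frac{7392}{31} = -111 + \frac{7392}{31} = \frac{3951}{31}$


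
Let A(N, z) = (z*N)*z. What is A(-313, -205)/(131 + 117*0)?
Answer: -13153825/131 ≈ -1.0041e+5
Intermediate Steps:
A(N, z) = N*z**2 (A(N, z) = (N*z)*z = N*z**2)
A(-313, -205)/(131 + 117*0) = (-313*(-205)**2)/(131 + 117*0) = (-313*42025)/(131 + 0) = -13153825/131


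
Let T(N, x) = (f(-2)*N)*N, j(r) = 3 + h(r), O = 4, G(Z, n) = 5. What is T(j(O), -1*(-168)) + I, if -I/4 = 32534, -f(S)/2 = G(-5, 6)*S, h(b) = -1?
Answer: -130056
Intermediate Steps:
f(S) = -10*S
I = -130136 (I = -4*32534 = -130136)
j(r) = 2 (j(r) = 3 - 1 = 2)
T(N, x) = 20*N² (T(N, x) = ((-10*(-2))*N)*N = (20*N)*N = 20*N²)
T(j(O), -1*(-168)) + I = 20*2² - 130136 = 20*4 - 130136 = 80 - 130136 = -130056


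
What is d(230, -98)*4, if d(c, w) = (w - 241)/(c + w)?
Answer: -113/11 ≈ -10.273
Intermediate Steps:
d(c, w) = (-241 + w)/(c + w)
d(230, -98)*4 = ((-241 - 98)/(230 - 98))*4 = (-339/132)*4 = ((1/132)*(-339))*4 = -113/44*4 = -113/11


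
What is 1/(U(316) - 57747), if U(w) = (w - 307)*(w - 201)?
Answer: -1/56712 ≈ -1.7633e-5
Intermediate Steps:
U(w) = (-307 + w)*(-201 + w)
1/(U(316) - 57747) = 1/((61707 + 316² - 508*316) - 57747) = 1/((61707 + 99856 - 160528) - 57747) = 1/(1035 - 57747) = 1/(-56712) = -1/56712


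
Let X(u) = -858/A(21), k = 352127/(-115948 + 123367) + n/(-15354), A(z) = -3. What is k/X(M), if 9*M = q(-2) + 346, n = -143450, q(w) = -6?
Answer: 539234459/2714886603 ≈ 0.19862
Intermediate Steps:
k = 1078468918/18985221 (k = 352127/(-115948 + 123367) - 143450/(-15354) = 352127/7419 - 143450*(-1/15354) = 352127*(1/7419) + 71725/7677 = 352127/7419 + 71725/7677 = 1078468918/18985221 ≈ 56.806)
M = 340/9 (M = (-6 + 346)/9 = (⅑)*340 = 340/9 ≈ 37.778)
X(u) = 286 (X(u) = -858/(-3) = -858*(-⅓) = 286)
k/X(M) = (1078468918/18985221)/286 = (1078468918/18985221)*(1/286) = 539234459/2714886603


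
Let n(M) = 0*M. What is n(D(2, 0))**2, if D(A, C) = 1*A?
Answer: 0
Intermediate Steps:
D(A, C) = A
n(M) = 0
n(D(2, 0))**2 = 0**2 = 0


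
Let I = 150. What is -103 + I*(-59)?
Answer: -8953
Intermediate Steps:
-103 + I*(-59) = -103 + 150*(-59) = -103 - 8850 = -8953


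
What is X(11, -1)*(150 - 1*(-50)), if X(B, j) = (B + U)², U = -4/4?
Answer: 20000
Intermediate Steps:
U = -1 (U = -4*¼ = -1)
X(B, j) = (-1 + B)² (X(B, j) = (B - 1)² = (-1 + B)²)
X(11, -1)*(150 - 1*(-50)) = (-1 + 11)²*(150 - 1*(-50)) = 10²*(150 + 50) = 100*200 = 20000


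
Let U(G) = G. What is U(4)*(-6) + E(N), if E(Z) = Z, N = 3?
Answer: -21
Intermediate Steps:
U(4)*(-6) + E(N) = 4*(-6) + 3 = -24 + 3 = -21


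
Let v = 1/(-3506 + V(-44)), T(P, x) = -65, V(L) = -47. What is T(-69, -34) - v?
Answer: -230944/3553 ≈ -65.000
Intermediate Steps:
v = -1/3553 (v = 1/(-3506 - 47) = 1/(-3553) = -1/3553 ≈ -0.00028145)
T(-69, -34) - v = -65 - 1*(-1/3553) = -65 + 1/3553 = -230944/3553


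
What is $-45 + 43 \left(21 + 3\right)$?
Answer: $987$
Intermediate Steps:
$-45 + 43 \left(21 + 3\right) = -45 + 43 \cdot 24 = -45 + 1032 = 987$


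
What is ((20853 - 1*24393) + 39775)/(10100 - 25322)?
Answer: -36235/15222 ≈ -2.3804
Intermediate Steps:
((20853 - 1*24393) + 39775)/(10100 - 25322) = ((20853 - 24393) + 39775)/(-15222) = (-3540 + 39775)*(-1/15222) = 36235*(-1/15222) = -36235/15222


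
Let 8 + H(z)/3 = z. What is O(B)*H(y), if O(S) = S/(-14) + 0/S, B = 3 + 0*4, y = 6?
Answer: 9/7 ≈ 1.2857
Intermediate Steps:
H(z) = -24 + 3*z
B = 3 (B = 3 + 0 = 3)
O(S) = -S/14 (O(S) = S*(-1/14) + 0 = -S/14 + 0 = -S/14)
O(B)*H(y) = (-1/14*3)*(-24 + 3*6) = -3*(-24 + 18)/14 = -3/14*(-6) = 9/7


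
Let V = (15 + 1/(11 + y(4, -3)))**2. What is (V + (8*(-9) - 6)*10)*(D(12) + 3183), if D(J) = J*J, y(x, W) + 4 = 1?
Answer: -117373233/64 ≈ -1.8340e+6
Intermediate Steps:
y(x, W) = -3 (y(x, W) = -4 + 1 = -3)
D(J) = J**2
V = 14641/64 (V = (15 + 1/(11 - 3))**2 = (15 + 1/8)**2 = (121/8)**2 = 14641/64 ≈ 228.77)
(V + (8*(-9) - 6)*10)*(D(12) + 3183) = (14641/64 + (8*(-9) - 6)*10)*(12**2 + 3183) = (14641/64 + (-72 - 6)*10)*(144 + 3183) = (14641/64 - 78*10)*3327 = (14641/64 - 780)*3327 = -35279/64*3327 = -117373233/64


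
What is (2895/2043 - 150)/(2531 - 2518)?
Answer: -101185/8853 ≈ -11.429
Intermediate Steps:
(2895/2043 - 150)/(2531 - 2518) = (2895*(1/2043) - 150)/13 = (965/681 - 150)*(1/13) = -101185/681*1/13 = -101185/8853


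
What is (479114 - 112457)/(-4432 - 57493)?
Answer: -366657/61925 ≈ -5.9210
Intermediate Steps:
(479114 - 112457)/(-4432 - 57493) = 366657/(-61925) = 366657*(-1/61925) = -366657/61925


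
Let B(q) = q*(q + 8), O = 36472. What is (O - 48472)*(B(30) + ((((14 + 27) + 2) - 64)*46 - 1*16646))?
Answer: 197664000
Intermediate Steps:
B(q) = q*(8 + q)
(O - 48472)*(B(30) + ((((14 + 27) + 2) - 64)*46 - 1*16646)) = (36472 - 48472)*(30*(8 + 30) + ((((14 + 27) + 2) - 64)*46 - 1*16646)) = -12000*(30*38 + (((41 + 2) - 64)*46 - 16646)) = -12000*(1140 + ((43 - 64)*46 - 16646)) = -12000*(1140 + (-21*46 - 16646)) = -12000*(1140 + (-966 - 16646)) = -12000*(1140 - 17612) = -12000*(-16472) = 197664000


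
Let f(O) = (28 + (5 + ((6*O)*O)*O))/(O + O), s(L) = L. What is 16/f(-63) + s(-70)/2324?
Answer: -2388863/83013778 ≈ -0.028777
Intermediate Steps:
f(O) = (33 + 6*O³)/(2*O) (f(O) = (28 + (5 + (6*O²)*O))/((2*O)) = (28 + (5 + 6*O³))*(1/(2*O)) = (33 + 6*O³)*(1/(2*O)) = (33 + 6*O³)/(2*O))
16/f(-63) + s(-70)/2324 = 16/(((3/2)*(11 + 2*(-63)³)/(-63))) - 70/2324 = 16/(((3/2)*(-1/63)*(11 + 2*(-250047)))) - 70*1/2324 = 16/(((3/2)*(-1/63)*(11 - 500094))) - 5/166 = 16/(((3/2)*(-1/63)*(-500083))) - 5/166 = 16/(500083/42) - 5/166 = 16*(42/500083) - 5/166 = 672/500083 - 5/166 = -2388863/83013778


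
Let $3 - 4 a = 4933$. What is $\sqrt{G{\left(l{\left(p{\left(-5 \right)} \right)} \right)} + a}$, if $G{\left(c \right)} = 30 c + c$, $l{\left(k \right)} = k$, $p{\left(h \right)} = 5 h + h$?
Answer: $\frac{5 i \sqrt{346}}{2} \approx 46.503 i$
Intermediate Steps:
$p{\left(h \right)} = 6 h$
$G{\left(c \right)} = 31 c$
$a = - \frac{2465}{2}$ ($a = \frac{3}{4} - \frac{4933}{4} = - \frac{2465}{2} \approx -1232.5$)
$\sqrt{G{\left(l{\left(p{\left(-5 \right)} \right)} \right)} + a} = \sqrt{31 \cdot 6 \left(-5\right) - \frac{2465}{2}} = \sqrt{31 \left(-30\right) - \frac{2465}{2}} = \sqrt{-930 - \frac{2465}{2}} = \sqrt{- \frac{4325}{2}} = \frac{5 i \sqrt{346}}{2}$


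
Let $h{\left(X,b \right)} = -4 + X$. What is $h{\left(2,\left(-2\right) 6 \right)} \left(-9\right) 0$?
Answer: $0$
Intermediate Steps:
$h{\left(2,\left(-2\right) 6 \right)} \left(-9\right) 0 = \left(-4 + 2\right) \left(-9\right) 0 = \left(-2\right) \left(-9\right) 0 = 18 \cdot 0 = 0$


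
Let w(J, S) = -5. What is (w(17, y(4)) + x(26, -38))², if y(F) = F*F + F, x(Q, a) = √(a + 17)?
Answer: (5 - I*√21)² ≈ 4.0 - 45.826*I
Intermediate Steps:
x(Q, a) = √(17 + a)
y(F) = F + F² (y(F) = F² + F = F + F²)
(w(17, y(4)) + x(26, -38))² = (-5 + √(17 - 38))² = (-5 + √(-21))² = (-5 + I*√21)²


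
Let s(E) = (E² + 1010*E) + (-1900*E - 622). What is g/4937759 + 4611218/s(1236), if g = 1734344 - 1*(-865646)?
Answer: 11939683655061/1054295488403 ≈ 11.325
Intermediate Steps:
g = 2599990 (g = 1734344 + 865646 = 2599990)
s(E) = -622 + E² - 890*E (s(E) = (E² + 1010*E) + (-622 - 1900*E) = -622 + E² - 890*E)
g/4937759 + 4611218/s(1236) = 2599990/4937759 + 4611218/(-622 + 1236² - 890*1236) = 2599990*(1/4937759) + 4611218/(-622 + 1527696 - 1100040) = 2599990/4937759 + 4611218/427034 = 2599990/4937759 + 4611218*(1/427034) = 2599990/4937759 + 2305609/213517 = 11939683655061/1054295488403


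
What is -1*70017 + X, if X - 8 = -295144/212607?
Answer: -14884698607/212607 ≈ -70010.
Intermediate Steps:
X = 1405712/212607 (X = 8 - 295144/212607 = 1405712/212607 ≈ 6.6118)
-1*70017 + X = -1*70017 + 1405712/212607 = -70017 + 1405712/212607 = -14884698607/212607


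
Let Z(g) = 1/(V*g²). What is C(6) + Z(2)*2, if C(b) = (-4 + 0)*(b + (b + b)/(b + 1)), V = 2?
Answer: -857/28 ≈ -30.607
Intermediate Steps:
C(b) = -4*b - 8*b/(1 + b) (C(b) = -4*(b + (2*b)/(1 + b)) = -4*(b + 2*b/(1 + b)) = -4*b - 8*b/(1 + b))
Z(g) = 1/(2*g²)
C(6) + Z(2)*2 = -4*6*(3 + 6)/(1 + 6) + ((½)/2²)*2 = -4*6*9/7 + ((½)*(¼))*2 = -4*6*⅐*9 + (⅛)*2 = -216/7 + ¼ = -857/28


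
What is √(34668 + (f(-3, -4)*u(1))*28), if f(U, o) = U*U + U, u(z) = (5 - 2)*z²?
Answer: 6*√977 ≈ 187.54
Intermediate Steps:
u(z) = 3*z²
f(U, o) = U + U² (f(U, o) = U² + U = U + U²)
√(34668 + (f(-3, -4)*u(1))*28) = √(34668 + ((-3*(1 - 3))*(3*1²))*28) = √(34668 + ((-3*(-2))*(3*1))*28) = √(34668 + (6*3)*28) = √(34668 + 18*28) = √(34668 + 504) = √35172 = 6*√977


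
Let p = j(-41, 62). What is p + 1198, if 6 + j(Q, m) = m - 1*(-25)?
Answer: 1279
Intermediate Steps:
j(Q, m) = 19 + m (j(Q, m) = -6 + (m - 1*(-25)) = -6 + (m + 25) = -6 + (25 + m) = 19 + m)
p = 81 (p = 19 + 62 = 81)
p + 1198 = 81 + 1198 = 1279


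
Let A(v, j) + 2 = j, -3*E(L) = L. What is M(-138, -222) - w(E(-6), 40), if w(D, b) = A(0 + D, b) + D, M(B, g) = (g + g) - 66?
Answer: -550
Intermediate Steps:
E(L) = -L/3
M(B, g) = -66 + 2*g (M(B, g) = 2*g - 66 = -66 + 2*g)
A(v, j) = -2 + j
w(D, b) = -2 + D + b (w(D, b) = (-2 + b) + D = -2 + D + b)
M(-138, -222) - w(E(-6), 40) = (-66 + 2*(-222)) - (-2 - 1/3*(-6) + 40) = (-66 - 444) - (-2 + 2 + 40) = -510 - 1*40 = -510 - 40 = -550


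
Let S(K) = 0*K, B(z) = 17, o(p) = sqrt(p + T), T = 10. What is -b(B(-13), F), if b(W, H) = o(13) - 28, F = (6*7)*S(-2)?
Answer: 28 - sqrt(23) ≈ 23.204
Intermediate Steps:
o(p) = sqrt(10 + p) (o(p) = sqrt(p + 10) = sqrt(10 + p))
S(K) = 0
F = 0 (F = (6*7)*0 = 42*0 = 0)
b(W, H) = -28 + sqrt(23) (b(W, H) = sqrt(10 + 13) - 28 = sqrt(23) - 28 = -28 + sqrt(23))
-b(B(-13), F) = -(-28 + sqrt(23)) = 28 - sqrt(23)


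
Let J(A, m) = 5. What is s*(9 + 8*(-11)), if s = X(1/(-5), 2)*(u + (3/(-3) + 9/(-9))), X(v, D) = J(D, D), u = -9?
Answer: 4345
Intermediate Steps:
X(v, D) = 5
s = -55 (s = 5*(-9 + (3/(-3) + 9/(-9))) = 5*(-9 + (3*(-⅓) + 9*(-⅑))) = 5*(-9 + (-1 - 1)) = 5*(-9 - 2) = 5*(-11) = -55)
s*(9 + 8*(-11)) = -55*(9 + 8*(-11)) = -55*(9 - 88) = -55*(-79) = 4345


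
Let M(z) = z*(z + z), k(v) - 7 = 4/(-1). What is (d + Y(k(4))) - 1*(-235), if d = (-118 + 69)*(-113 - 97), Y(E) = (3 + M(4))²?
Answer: 11750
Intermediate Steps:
k(v) = 3 (k(v) = 7 + 4/(-1) = 7 + 4*(-1) = 7 - 4 = 3)
M(z) = 2*z² (M(z) = z*(2*z) = 2*z²)
Y(E) = 1225 (Y(E) = (3 + 2*4²)² = (3 + 2*16)² = (3 + 32)² = 35² = 1225)
d = 10290 (d = -49*(-210) = 10290)
(d + Y(k(4))) - 1*(-235) = (10290 + 1225) - 1*(-235) = 11515 + 235 = 11750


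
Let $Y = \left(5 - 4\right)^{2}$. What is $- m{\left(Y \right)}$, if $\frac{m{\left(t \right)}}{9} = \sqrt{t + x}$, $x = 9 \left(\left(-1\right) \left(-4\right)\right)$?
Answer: $- 9 \sqrt{37} \approx -54.745$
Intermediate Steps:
$x = 36$ ($x = 9 \cdot 4 = 36$)
$Y = 1$ ($Y = 1^{2} = 1$)
$m{\left(t \right)} = 9 \sqrt{36 + t}$ ($m{\left(t \right)} = 9 \sqrt{t + 36} = 9 \sqrt{36 + t}$)
$- m{\left(Y \right)} = - 9 \sqrt{36 + 1} = - 9 \sqrt{37}$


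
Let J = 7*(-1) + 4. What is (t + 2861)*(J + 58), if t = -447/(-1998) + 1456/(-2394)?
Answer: 1990902595/12654 ≈ 1.5733e+5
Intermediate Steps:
J = -3 (J = -7 + 4 = -3)
t = -4865/12654 (t = -447*(-1/1998) + 1456*(-1/2394) = 149/666 - 104/171 = -4865/12654 ≈ -0.38446)
(t + 2861)*(J + 58) = (-4865/12654 + 2861)*(-3 + 58) = (36198229/12654)*55 = 1990902595/12654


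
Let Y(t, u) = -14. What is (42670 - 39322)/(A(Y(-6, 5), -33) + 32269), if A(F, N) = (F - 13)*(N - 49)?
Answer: 3348/34483 ≈ 0.097091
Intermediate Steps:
A(F, N) = (-49 + N)*(-13 + F) (A(F, N) = (-13 + F)*(-49 + N) = (-49 + N)*(-13 + F))
(42670 - 39322)/(A(Y(-6, 5), -33) + 32269) = (42670 - 39322)/((637 - 49*(-14) - 13*(-33) - 14*(-33)) + 32269) = 3348/((637 + 686 + 429 + 462) + 32269) = 3348/(2214 + 32269) = 3348/34483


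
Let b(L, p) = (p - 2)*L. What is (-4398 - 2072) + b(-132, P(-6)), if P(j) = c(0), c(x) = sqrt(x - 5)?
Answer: -6206 - 132*I*sqrt(5) ≈ -6206.0 - 295.16*I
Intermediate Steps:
c(x) = sqrt(-5 + x)
P(j) = I*sqrt(5) (P(j) = sqrt(-5 + 0) = sqrt(-5) = I*sqrt(5))
b(L, p) = L*(-2 + p) (b(L, p) = (-2 + p)*L = L*(-2 + p))
(-4398 - 2072) + b(-132, P(-6)) = (-4398 - 2072) - 132*(-2 + I*sqrt(5)) = -6470 + (264 - 132*I*sqrt(5)) = -6206 - 132*I*sqrt(5)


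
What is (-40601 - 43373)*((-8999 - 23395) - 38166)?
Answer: 5925205440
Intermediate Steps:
(-40601 - 43373)*((-8999 - 23395) - 38166) = -83974*(-32394 - 38166) = -83974*(-70560) = 5925205440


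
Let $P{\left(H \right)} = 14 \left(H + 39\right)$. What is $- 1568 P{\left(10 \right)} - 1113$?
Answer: $-1076761$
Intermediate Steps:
$P{\left(H \right)} = 546 + 14 H$ ($P{\left(H \right)} = 14 \left(39 + H\right) = 546 + 14 H$)
$- 1568 P{\left(10 \right)} - 1113 = - 1568 \left(546 + 14 \cdot 10\right) - 1113 = - 1568 \left(546 + 140\right) - 1113 = \left(-1568\right) 686 - 1113 = -1075648 - 1113 = -1076761$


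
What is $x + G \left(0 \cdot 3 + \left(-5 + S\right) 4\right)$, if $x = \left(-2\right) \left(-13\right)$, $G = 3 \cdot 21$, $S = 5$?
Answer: $26$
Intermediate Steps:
$G = 63$
$x = 26$
$x + G \left(0 \cdot 3 + \left(-5 + S\right) 4\right) = 26 + 63 \left(0 \cdot 3 + \left(-5 + 5\right) 4\right) = 26 + 63 \left(0 + 0 \cdot 4\right) = 26 + 63 \left(0 + 0\right) = 26 + 63 \cdot 0 = 26 + 0 = 26$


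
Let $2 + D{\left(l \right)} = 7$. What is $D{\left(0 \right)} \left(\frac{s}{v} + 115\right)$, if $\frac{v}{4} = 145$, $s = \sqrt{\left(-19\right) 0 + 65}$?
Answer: $575 + \frac{\sqrt{65}}{116} \approx 575.07$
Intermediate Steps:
$D{\left(l \right)} = 5$ ($D{\left(l \right)} = -2 + 7 = 5$)
$s = \sqrt{65}$ ($s = \sqrt{0 + 65} = \sqrt{65} \approx 8.0623$)
$v = 580$ ($v = 4 \cdot 145 = 580$)
$D{\left(0 \right)} \left(\frac{s}{v} + 115\right) = 5 \left(\frac{\sqrt{65}}{580} + 115\right) = 5 \left(115 + \frac{\sqrt{65}}{580}\right) = 575 + \frac{\sqrt{65}}{116}$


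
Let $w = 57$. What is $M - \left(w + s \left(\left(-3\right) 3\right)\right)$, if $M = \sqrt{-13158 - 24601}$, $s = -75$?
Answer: $-732 + i \sqrt{37759} \approx -732.0 + 194.32 i$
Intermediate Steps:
$M = i \sqrt{37759}$ ($M = \sqrt{-37759} = i \sqrt{37759} \approx 194.32 i$)
$M - \left(w + s \left(\left(-3\right) 3\right)\right) = i \sqrt{37759} - \left(57 - 75 \left(\left(-3\right) 3\right)\right) = i \sqrt{37759} - \left(57 - -675\right) = i \sqrt{37759} - \left(57 + 675\right) = i \sqrt{37759} - 732 = -732 + i \sqrt{37759}$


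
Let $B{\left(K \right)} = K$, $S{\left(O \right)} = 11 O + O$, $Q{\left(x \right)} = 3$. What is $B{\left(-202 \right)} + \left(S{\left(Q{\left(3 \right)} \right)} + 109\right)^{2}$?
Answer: $20823$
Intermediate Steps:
$S{\left(O \right)} = 12 O$
$B{\left(-202 \right)} + \left(S{\left(Q{\left(3 \right)} \right)} + 109\right)^{2} = -202 + \left(12 \cdot 3 + 109\right)^{2} = -202 + \left(36 + 109\right)^{2} = -202 + 145^{2} = -202 + 21025 = 20823$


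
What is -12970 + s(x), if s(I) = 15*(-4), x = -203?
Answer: -13030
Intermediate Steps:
s(I) = -60
-12970 + s(x) = -12970 - 60 = -13030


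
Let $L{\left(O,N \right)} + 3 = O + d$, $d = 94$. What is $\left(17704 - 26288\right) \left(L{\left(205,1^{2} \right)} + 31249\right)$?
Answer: $-270782280$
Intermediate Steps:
$L{\left(O,N \right)} = 91 + O$ ($L{\left(O,N \right)} = -3 + \left(O + 94\right) = -3 + \left(94 + O\right) = 91 + O$)
$\left(17704 - 26288\right) \left(L{\left(205,1^{2} \right)} + 31249\right) = \left(17704 - 26288\right) \left(\left(91 + 205\right) + 31249\right) = - 8584 \left(296 + 31249\right) = \left(-8584\right) 31545 = -270782280$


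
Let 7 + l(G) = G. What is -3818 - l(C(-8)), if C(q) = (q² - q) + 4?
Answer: -3887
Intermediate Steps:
C(q) = 4 + q² - q
l(G) = -7 + G
-3818 - l(C(-8)) = -3818 - (-7 + (4 + (-8)² - 1*(-8))) = -3818 - (-7 + (4 + 64 + 8)) = -3818 - (-7 + 76) = -3818 - 1*69 = -3818 - 69 = -3887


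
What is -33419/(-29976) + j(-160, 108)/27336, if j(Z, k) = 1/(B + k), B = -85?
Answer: 36478283/32720053 ≈ 1.1149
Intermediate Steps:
j(Z, k) = 1/(-85 + k)
-33419/(-29976) + j(-160, 108)/27336 = -33419/(-29976) + 1/((-85 + 108)*27336) = -33419*(-1/29976) + (1/27336)/23 = 33419/29976 + (1/23)*(1/27336) = 33419/29976 + 1/628728 = 36478283/32720053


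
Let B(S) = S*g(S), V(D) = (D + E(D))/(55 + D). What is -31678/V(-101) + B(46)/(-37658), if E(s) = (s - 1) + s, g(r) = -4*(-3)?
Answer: -361019431/75316 ≈ -4793.4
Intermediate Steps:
g(r) = 12
E(s) = -1 + 2*s (E(s) = (-1 + s) + s = -1 + 2*s)
V(D) = (-1 + 3*D)/(55 + D) (V(D) = (D + (-1 + 2*D))/(55 + D) = (-1 + 3*D)/(55 + D))
B(S) = 12*S (B(S) = S*12 = 12*S)
-31678/V(-101) + B(46)/(-37658) = -31678*(55 - 101)/(-1 + 3*(-101)) + (12*46)/(-37658) = -31678*(-46/(-1 - 303)) + 552*(-1/37658) = -31678/((-1/46*(-304))) - 276/18829 = -31678/152/23 - 276/18829 = -31678*23/152 - 276/18829 = -364297/76 - 276/18829 = -361019431/75316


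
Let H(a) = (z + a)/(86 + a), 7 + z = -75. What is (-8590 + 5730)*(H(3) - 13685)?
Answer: 3483605840/89 ≈ 3.9142e+7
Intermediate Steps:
z = -82 (z = -7 - 75 = -82)
H(a) = (-82 + a)/(86 + a)
(-8590 + 5730)*(H(3) - 13685) = (-8590 + 5730)*((-82 + 3)/(86 + 3) - 13685) = -2860*(-79/89 - 13685) = -2860*(-1218044/89) = 3483605840/89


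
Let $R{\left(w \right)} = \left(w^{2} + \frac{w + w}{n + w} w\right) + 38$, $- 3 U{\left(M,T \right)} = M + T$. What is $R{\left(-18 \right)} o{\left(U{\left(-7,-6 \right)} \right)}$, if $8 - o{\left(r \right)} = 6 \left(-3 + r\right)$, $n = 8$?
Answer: $0$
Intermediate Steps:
$U{\left(M,T \right)} = - \frac{M}{3} - \frac{T}{3}$ ($U{\left(M,T \right)} = - \frac{M + T}{3} = - \frac{M}{3} - \frac{T}{3}$)
$o{\left(r \right)} = 26 - 6 r$ ($o{\left(r \right)} = 8 - 6 \left(-3 + r\right) = 8 - \left(-18 + 6 r\right) = 26 - 6 r$)
$R{\left(w \right)} = 38 + w^{2} + \frac{2 w^{2}}{8 + w}$ ($R{\left(w \right)} = \left(w^{2} + \frac{w + w}{8 + w} w\right) + 38 = \left(w^{2} + \frac{2 w}{8 + w} w\right) + 38 = \left(w^{2} + \frac{2 w^{2}}{8 + w}\right) + 38 = 38 + w^{2} + \frac{2 w^{2}}{8 + w}$)
$R{\left(-18 \right)} o{\left(U{\left(-7,-6 \right)} \right)} = \frac{304 + \left(-18\right)^{3} + 10 \left(-18\right)^{2} + 38 \left(-18\right)}{8 - 18} \left(26 - 6 \left(\left(- \frac{1}{3}\right) \left(-7\right) - -2\right)\right) = \frac{304 - 5832 + 10 \cdot 324 - 684}{-10} \left(26 - 6 \left(\frac{7}{3} + 2\right)\right) = - \frac{304 - 5832 + 3240 - 684}{10} \left(26 - 26\right) = \left(- \frac{1}{10}\right) \left(-2972\right) \left(26 - 26\right) = \frac{1486}{5} \cdot 0 = 0$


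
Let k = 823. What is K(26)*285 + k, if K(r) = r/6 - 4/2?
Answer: 1488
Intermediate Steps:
K(r) = -2 + r/6 (K(r) = r*(⅙) - 4*½ = r/6 - 2 = -2 + r/6)
K(26)*285 + k = (-2 + (⅙)*26)*285 + 823 = (-2 + 13/3)*285 + 823 = (7/3)*285 + 823 = 665 + 823 = 1488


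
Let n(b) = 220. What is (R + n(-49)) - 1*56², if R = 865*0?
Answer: -2916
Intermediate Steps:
R = 0
(R + n(-49)) - 1*56² = (0 + 220) - 1*56² = 220 - 1*3136 = 220 - 3136 = -2916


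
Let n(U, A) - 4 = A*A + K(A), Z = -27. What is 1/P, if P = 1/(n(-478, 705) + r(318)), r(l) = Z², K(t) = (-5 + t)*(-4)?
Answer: 494958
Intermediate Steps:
K(t) = 20 - 4*t
n(U, A) = 24 + A² - 4*A (n(U, A) = 4 + (A*A + (20 - 4*A)) = 4 + (A² + (20 - 4*A)) = 4 + (20 + A² - 4*A) = 24 + A² - 4*A)
r(l) = 729 (r(l) = (-27)² = 729)
P = 1/494958 (P = 1/((24 + 705² - 4*705) + 729) = 1/((24 + 497025 - 2820) + 729) = 1/(494229 + 729) = 1/494958 ≈ 2.0204e-6)
1/P = 1/(1/494958) = 494958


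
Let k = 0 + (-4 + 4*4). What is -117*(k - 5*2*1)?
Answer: -234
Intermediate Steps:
k = 12 (k = 0 + (-4 + 16) = 0 + 12 = 12)
-117*(k - 5*2*1) = -117*(12 - 5*2*1) = -117*(12 - 10*1) = -117*(12 - 10) = -117*2 = -234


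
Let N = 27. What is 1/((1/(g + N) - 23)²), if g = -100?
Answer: 5329/2822400 ≈ 0.0018881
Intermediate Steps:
1/((1/(g + N) - 23)²) = 1/((1/(-100 + 27) - 23)²) = 1/((1/(-73) - 23)²) = 1/((-1/73 - 23)²) = 1/((-1680/73)²) = 1/(2822400/5329) = 5329/2822400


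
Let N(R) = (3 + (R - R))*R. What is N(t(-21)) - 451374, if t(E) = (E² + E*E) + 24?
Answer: -448656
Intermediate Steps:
t(E) = 24 + 2*E² (t(E) = (E² + E²) + 24 = 2*E² + 24 = 24 + 2*E²)
N(R) = 3*R (N(R) = (3 + 0)*R = 3*R)
N(t(-21)) - 451374 = 3*(24 + 2*(-21)²) - 451374 = 3*(24 + 2*441) - 451374 = 3*(24 + 882) - 451374 = 3*906 - 451374 = 2718 - 451374 = -448656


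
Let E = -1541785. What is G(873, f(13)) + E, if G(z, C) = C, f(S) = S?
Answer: -1541772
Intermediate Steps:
G(873, f(13)) + E = 13 - 1541785 = -1541772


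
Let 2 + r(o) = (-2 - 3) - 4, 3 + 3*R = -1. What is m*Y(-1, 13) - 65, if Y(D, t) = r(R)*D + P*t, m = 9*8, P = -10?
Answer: -8633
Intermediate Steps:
R = -4/3 (R = -1 + (⅓)*(-1) = -1 - ⅓ = -4/3 ≈ -1.3333)
m = 72
r(o) = -11 (r(o) = -2 + ((-2 - 3) - 4) = -2 + (-5 - 4) = -2 - 9 = -11)
Y(D, t) = -11*D - 10*t
m*Y(-1, 13) - 65 = 72*(-11*(-1) - 10*13) - 65 = 72*(11 - 130) - 65 = 72*(-119) - 65 = -8568 - 65 = -8633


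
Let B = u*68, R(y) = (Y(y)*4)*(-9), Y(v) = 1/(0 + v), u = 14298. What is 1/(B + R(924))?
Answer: 77/74864325 ≈ 1.0285e-6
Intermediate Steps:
Y(v) = 1/v
R(y) = -36/y (R(y) = (4/y)*(-9) = -36/y)
B = 972264 (B = 14298*68 = 972264)
1/(B + R(924)) = 1/(972264 - 36/924) = 1/(972264 - 36*1/924) = 1/(972264 - 3/77) = 1/(74864325/77) = 77/74864325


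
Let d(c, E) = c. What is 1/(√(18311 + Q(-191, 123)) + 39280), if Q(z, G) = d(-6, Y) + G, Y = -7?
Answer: 9820/385724993 - √4607/771449986 ≈ 2.5371e-5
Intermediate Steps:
Q(z, G) = -6 + G
1/(√(18311 + Q(-191, 123)) + 39280) = 1/(√(18311 + (-6 + 123)) + 39280) = 1/(√(18311 + 117) + 39280) = 1/(√18428 + 39280) = 1/(2*√4607 + 39280) = 1/(39280 + 2*√4607)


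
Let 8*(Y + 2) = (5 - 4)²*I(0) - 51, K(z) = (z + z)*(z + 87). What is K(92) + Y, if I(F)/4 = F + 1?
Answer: 263425/8 ≈ 32928.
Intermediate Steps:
I(F) = 4 + 4*F (I(F) = 4*(F + 1) = 4*(1 + F) = 4 + 4*F)
K(z) = 2*z*(87 + z) (K(z) = (2*z)*(87 + z) = 2*z*(87 + z))
Y = -63/8 (Y = -2 + ((5 - 4)²*(4 + 4*0) - 51)/8 = -2 + (1²*(4 + 0) - 51)/8 = -2 + (1*4 - 51)/8 = -2 + (4 - 51)/8 = -2 + (⅛)*(-47) = -2 - 47/8 = -63/8 ≈ -7.8750)
K(92) + Y = 2*92*(87 + 92) - 63/8 = 2*92*179 - 63/8 = 32936 - 63/8 = 263425/8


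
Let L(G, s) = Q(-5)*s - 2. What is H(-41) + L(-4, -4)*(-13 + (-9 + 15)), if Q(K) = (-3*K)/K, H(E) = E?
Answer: -111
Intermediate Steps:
Q(K) = -3
L(G, s) = -2 - 3*s (L(G, s) = -3*s - 2 = -2 - 3*s)
H(-41) + L(-4, -4)*(-13 + (-9 + 15)) = -41 + (-2 - 3*(-4))*(-13 + (-9 + 15)) = -41 + (-2 + 12)*(-13 + 6) = -41 + 10*(-7) = -41 - 70 = -111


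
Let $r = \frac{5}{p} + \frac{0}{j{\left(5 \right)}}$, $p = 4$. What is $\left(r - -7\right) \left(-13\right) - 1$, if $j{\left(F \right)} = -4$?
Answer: $- \frac{433}{4} \approx -108.25$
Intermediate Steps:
$r = \frac{5}{4}$ ($r = \frac{5}{4} + \frac{0}{-4} = 5 \cdot \frac{1}{4} + 0 \left(- \frac{1}{4}\right) = \frac{5}{4} + 0 = \frac{5}{4} \approx 1.25$)
$\left(r - -7\right) \left(-13\right) - 1 = \left(\frac{5}{4} - -7\right) \left(-13\right) - 1 = \left(\frac{5}{4} + 7\right) \left(-13\right) - 1 = \frac{33}{4} \left(-13\right) - 1 = - \frac{429}{4} - 1 = - \frac{433}{4}$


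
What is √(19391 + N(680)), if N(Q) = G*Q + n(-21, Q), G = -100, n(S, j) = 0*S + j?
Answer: I*√47929 ≈ 218.93*I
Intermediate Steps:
n(S, j) = j (n(S, j) = 0 + j = j)
N(Q) = -99*Q (N(Q) = -100*Q + Q = -99*Q)
√(19391 + N(680)) = √(19391 - 99*680) = √(19391 - 67320) = √(-47929) = I*√47929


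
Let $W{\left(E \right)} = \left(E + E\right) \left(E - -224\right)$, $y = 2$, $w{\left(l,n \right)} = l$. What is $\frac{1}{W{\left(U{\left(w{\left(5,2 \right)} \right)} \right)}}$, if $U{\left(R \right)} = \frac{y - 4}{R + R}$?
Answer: $- \frac{25}{2238} \approx -0.011171$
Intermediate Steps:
$U{\left(R \right)} = - \frac{1}{R}$ ($U{\left(R \right)} = \frac{2 - 4}{R + R} = - \frac{2}{2 R} = - 2 \frac{1}{2 R} = - \frac{1}{R}$)
$W{\left(E \right)} = 2 E \left(224 + E\right)$ ($W{\left(E \right)} = 2 E \left(E + 224\right) = 2 E \left(224 + E\right)$)
$\frac{1}{W{\left(U{\left(w{\left(5,2 \right)} \right)} \right)}} = \frac{1}{2 \left(- \frac{1}{5}\right) \left(224 - \frac{1}{5}\right)} = \frac{1}{2 \left(- \frac{1}{5}\right) \frac{1119}{5}} = \frac{1}{- \frac{2238}{25}} = - \frac{25}{2238}$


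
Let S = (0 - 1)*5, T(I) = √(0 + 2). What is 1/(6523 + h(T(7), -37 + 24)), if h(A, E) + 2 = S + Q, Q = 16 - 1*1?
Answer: 1/6531 ≈ 0.00015312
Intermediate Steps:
T(I) = √2
Q = 15 (Q = 16 - 1 = 15)
S = -5 (S = -1*5 = -5)
h(A, E) = 8 (h(A, E) = -2 + (-5 + 15) = -2 + 10 = 8)
1/(6523 + h(T(7), -37 + 24)) = 1/(6523 + 8) = 1/6531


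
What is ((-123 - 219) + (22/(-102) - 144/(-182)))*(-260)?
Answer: 31691020/357 ≈ 88770.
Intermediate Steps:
((-123 - 219) + (22/(-102) - 144/(-182)))*(-260) = (-342 + (22*(-1/102) - 144*(-1/182)))*(-260) = (-342 + (-11/51 + 72/91))*(-260) = (-342 + 2671/4641)*(-260) = -1584551/4641*(-260) = 31691020/357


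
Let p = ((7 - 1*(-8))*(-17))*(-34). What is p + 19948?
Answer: 28618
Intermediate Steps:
p = 8670 (p = ((7 + 8)*(-17))*(-34) = (15*(-17))*(-34) = -255*(-34) = 8670)
p + 19948 = 8670 + 19948 = 28618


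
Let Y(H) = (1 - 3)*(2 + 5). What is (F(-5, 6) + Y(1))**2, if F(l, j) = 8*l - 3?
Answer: 3249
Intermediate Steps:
F(l, j) = -3 + 8*l
Y(H) = -14 (Y(H) = -2*7 = -14)
(F(-5, 6) + Y(1))**2 = ((-3 + 8*(-5)) - 14)**2 = ((-3 - 40) - 14)**2 = (-43 - 14)**2 = (-57)**2 = 3249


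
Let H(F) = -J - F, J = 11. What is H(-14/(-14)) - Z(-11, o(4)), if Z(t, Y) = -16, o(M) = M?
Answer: 4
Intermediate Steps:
H(F) = -11 - F (H(F) = -1*11 - F = -11 - F)
H(-14/(-14)) - Z(-11, o(4)) = (-11 - (-14)/(-14)) - 1*(-16) = (-11 - (-14)*(-1)/14) + 16 = (-11 - 1*1) + 16 = (-11 - 1) + 16 = -12 + 16 = 4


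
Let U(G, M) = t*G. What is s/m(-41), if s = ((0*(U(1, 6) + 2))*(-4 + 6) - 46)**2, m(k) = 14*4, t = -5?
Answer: 529/14 ≈ 37.786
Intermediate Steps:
m(k) = 56
U(G, M) = -5*G
s = 2116 (s = ((0*(-5*1 + 2))*(-4 + 6) - 46)**2 = ((0*(-5 + 2))*2 - 46)**2 = ((0*(-3))*2 - 46)**2 = (0*2 - 46)**2 = (0 - 46)**2 = (-46)**2 = 2116)
s/m(-41) = 2116/56 = 2116*(1/56) = 529/14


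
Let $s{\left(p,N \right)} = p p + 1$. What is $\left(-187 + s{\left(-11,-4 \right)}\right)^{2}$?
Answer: $4225$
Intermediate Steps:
$s{\left(p,N \right)} = 1 + p^{2}$ ($s{\left(p,N \right)} = p^{2} + 1 = 1 + p^{2}$)
$\left(-187 + s{\left(-11,-4 \right)}\right)^{2} = \left(-187 + \left(1 + \left(-11\right)^{2}\right)\right)^{2} = \left(-187 + \left(1 + 121\right)\right)^{2} = \left(-187 + 122\right)^{2} = \left(-65\right)^{2} = 4225$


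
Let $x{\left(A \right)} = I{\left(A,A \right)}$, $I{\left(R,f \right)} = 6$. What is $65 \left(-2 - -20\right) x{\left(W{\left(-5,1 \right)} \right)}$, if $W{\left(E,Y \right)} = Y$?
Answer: $7020$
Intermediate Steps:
$x{\left(A \right)} = 6$
$65 \left(-2 - -20\right) x{\left(W{\left(-5,1 \right)} \right)} = 65 \left(-2 - -20\right) 6 = 65 \left(-2 + 20\right) 6 = 65 \cdot 18 \cdot 6 = 1170 \cdot 6 = 7020$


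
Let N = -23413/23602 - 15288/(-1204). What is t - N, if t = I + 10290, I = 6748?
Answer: 17279747735/1014886 ≈ 17026.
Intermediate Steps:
N = 11879933/1014886 (N = -23413*1/23602 - 15288*(-1/1204) = -23413/23602 + 546/43 = 11879933/1014886 ≈ 11.706)
t = 17038 (t = 6748 + 10290 = 17038)
t - N = 17038 - 1*11879933/1014886 = 17038 - 11879933/1014886 = 17279747735/1014886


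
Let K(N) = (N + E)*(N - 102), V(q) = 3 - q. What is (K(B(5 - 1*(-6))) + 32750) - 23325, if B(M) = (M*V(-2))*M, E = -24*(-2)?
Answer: 337884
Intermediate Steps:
E = 48
B(M) = 5*M² (B(M) = (M*(3 - 1*(-2)))*M = (M*(3 + 2))*M = (M*5)*M = (5*M)*M = 5*M²)
K(N) = (-102 + N)*(48 + N) (K(N) = (N + 48)*(N - 102) = (48 + N)*(-102 + N) = (-102 + N)*(48 + N))
(K(B(5 - 1*(-6))) + 32750) - 23325 = ((-4896 + (5*(5 - 1*(-6))²)² - 270*(5 - 1*(-6))²) + 32750) - 23325 = ((-4896 + (5*(5 + 6)²)² - 270*(5 + 6)²) + 32750) - 23325 = ((-4896 + (5*11²)² - 270*11²) + 32750) - 23325 = ((-4896 + (5*121)² - 270*121) + 32750) - 23325 = ((-4896 + 605² - 54*605) + 32750) - 23325 = ((-4896 + 366025 - 32670) + 32750) - 23325 = (328459 + 32750) - 23325 = 361209 - 23325 = 337884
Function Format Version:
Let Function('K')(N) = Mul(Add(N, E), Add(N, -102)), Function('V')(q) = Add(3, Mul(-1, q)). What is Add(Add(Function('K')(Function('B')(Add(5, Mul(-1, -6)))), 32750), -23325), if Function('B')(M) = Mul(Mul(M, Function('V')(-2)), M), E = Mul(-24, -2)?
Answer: 337884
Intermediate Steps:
E = 48
Function('B')(M) = Mul(5, Pow(M, 2)) (Function('B')(M) = Mul(Mul(M, Add(3, Mul(-1, -2))), M) = Mul(Mul(M, Add(3, 2)), M) = Mul(Mul(M, 5), M) = Mul(Mul(5, M), M) = Mul(5, Pow(M, 2)))
Function('K')(N) = Mul(Add(-102, N), Add(48, N)) (Function('K')(N) = Mul(Add(N, 48), Add(N, -102)) = Mul(Add(48, N), Add(-102, N)) = Mul(Add(-102, N), Add(48, N)))
Add(Add(Function('K')(Function('B')(Add(5, Mul(-1, -6)))), 32750), -23325) = Add(Add(Add(-4896, Pow(Mul(5, Pow(Add(5, Mul(-1, -6)), 2)), 2), Mul(-54, Mul(5, Pow(Add(5, Mul(-1, -6)), 2)))), 32750), -23325) = Add(Add(Add(-4896, Pow(Mul(5, Pow(Add(5, 6), 2)), 2), Mul(-54, Mul(5, Pow(Add(5, 6), 2)))), 32750), -23325) = Add(Add(Add(-4896, Pow(Mul(5, Pow(11, 2)), 2), Mul(-54, Mul(5, Pow(11, 2)))), 32750), -23325) = Add(Add(Add(-4896, Pow(Mul(5, 121), 2), Mul(-54, Mul(5, 121))), 32750), -23325) = Add(Add(Add(-4896, Pow(605, 2), Mul(-54, 605)), 32750), -23325) = Add(Add(Add(-4896, 366025, -32670), 32750), -23325) = Add(Add(328459, 32750), -23325) = Add(361209, -23325) = 337884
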